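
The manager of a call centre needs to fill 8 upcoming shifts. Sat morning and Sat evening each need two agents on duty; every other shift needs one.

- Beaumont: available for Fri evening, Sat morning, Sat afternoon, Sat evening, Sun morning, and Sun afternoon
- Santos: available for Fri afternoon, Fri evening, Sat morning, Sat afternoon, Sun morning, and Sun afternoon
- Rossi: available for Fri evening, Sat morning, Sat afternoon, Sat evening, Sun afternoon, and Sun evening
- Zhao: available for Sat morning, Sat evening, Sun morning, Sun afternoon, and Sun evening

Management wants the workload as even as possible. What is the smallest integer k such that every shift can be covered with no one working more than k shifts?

3

With 4 agents and 10 worker-slots to fill, someone must work at least ⌈10/4⌉ = 3 shifts, so k ≥ 3.
k = 3 works: Fri afternoon→Santos, Fri evening→Beaumont, Sat morning→Rossi+Zhao, Sat afternoon→Beaumont, Sat evening→Beaumont+Rossi, Sun morning→Santos, Sun afternoon→Santos, Sun evening→Rossi.
Loads: Beaumont 3, Santos 3, Rossi 3, Zhao 1 — all ≤ 3.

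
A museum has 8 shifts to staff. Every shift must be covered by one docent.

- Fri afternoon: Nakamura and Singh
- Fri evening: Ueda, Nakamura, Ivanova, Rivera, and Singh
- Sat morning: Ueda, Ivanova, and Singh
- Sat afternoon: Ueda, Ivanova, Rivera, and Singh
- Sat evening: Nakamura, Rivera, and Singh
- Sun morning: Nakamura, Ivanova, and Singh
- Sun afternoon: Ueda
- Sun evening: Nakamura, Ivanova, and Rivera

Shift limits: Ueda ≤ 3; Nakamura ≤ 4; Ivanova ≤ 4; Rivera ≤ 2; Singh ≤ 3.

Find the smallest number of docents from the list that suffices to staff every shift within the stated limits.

3

8 slots to fill and no one can take more than 4, so at least ⌈8/4⌉ = 2 docents are needed.
No set of 2 docents can cover every shift (each such set leaves at least one shift with no one available or exceeds a cap).
Ueda, Nakamura, and Ivanova alone can cover everything: Fri afternoon→Nakamura, Fri evening→Ivanova, Sat morning→Ueda, Sat afternoon→Ueda, Sat evening→Nakamura, Sun morning→Nakamura, Sun afternoon→Ueda, Sun evening→Nakamura.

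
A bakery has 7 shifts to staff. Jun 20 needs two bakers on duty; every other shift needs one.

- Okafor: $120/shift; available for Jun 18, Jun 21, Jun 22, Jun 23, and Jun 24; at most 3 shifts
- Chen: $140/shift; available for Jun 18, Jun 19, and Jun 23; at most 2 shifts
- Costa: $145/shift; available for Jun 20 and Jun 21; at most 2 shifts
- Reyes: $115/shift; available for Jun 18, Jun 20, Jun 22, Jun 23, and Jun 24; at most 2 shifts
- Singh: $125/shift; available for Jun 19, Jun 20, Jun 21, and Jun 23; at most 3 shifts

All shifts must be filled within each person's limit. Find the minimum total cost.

Picking the cheapest available baker for each shift independently would cost $945, but that ignores the shift limits.
An optimal schedule: Jun 18→Okafor, Jun 19→Singh, Jun 20→Reyes+Singh, Jun 21→Okafor, Jun 22→Reyes, Jun 23→Singh, Jun 24→Okafor.
Total: 120 + 125 + 115 + 125 + 120 + 115 + 125 + 120 = $965.

$965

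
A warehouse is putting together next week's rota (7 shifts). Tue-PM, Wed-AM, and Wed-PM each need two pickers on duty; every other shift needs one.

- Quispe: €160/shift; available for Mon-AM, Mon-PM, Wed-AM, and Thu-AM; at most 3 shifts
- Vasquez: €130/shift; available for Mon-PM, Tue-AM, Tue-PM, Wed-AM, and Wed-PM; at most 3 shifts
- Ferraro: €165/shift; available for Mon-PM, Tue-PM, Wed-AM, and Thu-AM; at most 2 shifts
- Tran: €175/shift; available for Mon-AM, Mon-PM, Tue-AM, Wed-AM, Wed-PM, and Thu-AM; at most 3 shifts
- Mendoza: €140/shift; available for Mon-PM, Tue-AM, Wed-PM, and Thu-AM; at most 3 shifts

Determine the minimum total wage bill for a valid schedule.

Tue-PM can only be covered by Vasquez and Ferraro, so that assignment is forced.
Picking the cheapest available picker for each shift independently would cost €1415, but that ignores the shift limits.
An optimal schedule: Mon-AM→Quispe, Mon-PM→Quispe, Tue-AM→Mendoza, Tue-PM→Vasquez+Ferraro, Wed-AM→Vasquez+Quispe, Wed-PM→Vasquez+Mendoza, Thu-AM→Mendoza.
Total: 160 + 160 + 140 + 130 + 165 + 130 + 160 + 130 + 140 + 140 = €1455.

€1455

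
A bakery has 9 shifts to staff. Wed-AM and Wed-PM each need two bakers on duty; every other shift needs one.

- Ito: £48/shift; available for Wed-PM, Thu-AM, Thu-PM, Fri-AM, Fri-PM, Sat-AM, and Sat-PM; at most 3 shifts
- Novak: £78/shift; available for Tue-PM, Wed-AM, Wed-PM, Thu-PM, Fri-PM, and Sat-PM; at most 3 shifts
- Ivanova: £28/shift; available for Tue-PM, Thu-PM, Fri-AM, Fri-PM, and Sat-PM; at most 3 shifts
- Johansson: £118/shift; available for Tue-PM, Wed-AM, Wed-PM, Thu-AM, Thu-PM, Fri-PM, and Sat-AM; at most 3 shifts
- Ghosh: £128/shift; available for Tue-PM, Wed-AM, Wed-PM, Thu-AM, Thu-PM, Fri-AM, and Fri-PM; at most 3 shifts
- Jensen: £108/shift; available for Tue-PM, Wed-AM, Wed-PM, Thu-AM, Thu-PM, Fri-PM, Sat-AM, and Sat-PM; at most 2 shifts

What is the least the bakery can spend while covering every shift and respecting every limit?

£678

Picking the cheapest available baker for each shift independently would cost £548, but that ignores the shift limits.
An optimal schedule: Tue-PM→Ivanova, Wed-AM→Novak+Jensen, Wed-PM→Novak+Jensen, Thu-AM→Ito, Thu-PM→Ito, Fri-AM→Ivanova, Fri-PM→Novak, Sat-AM→Ito, Sat-PM→Ivanova.
Total: 28 + 78 + 108 + 78 + 108 + 48 + 48 + 28 + 78 + 48 + 28 = £678.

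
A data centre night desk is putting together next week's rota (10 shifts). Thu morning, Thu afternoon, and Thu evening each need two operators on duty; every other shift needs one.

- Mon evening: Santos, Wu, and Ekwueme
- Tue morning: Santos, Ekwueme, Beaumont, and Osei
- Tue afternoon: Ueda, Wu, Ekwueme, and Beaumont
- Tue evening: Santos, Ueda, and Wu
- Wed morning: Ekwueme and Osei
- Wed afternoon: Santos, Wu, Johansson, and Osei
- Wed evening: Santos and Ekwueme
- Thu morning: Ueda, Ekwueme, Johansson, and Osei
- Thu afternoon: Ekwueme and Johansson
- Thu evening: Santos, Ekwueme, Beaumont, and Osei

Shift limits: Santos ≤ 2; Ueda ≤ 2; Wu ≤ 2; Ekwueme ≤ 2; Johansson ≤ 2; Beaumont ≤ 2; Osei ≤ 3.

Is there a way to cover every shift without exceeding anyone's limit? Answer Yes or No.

Yes

Thu afternoon can only be covered by Ekwueme and Johansson, so that assignment is forced.
One valid schedule: Mon evening→Santos, Tue morning→Beaumont, Tue afternoon→Ueda, Tue evening→Ueda, Wed morning→Ekwueme, Wed afternoon→Wu, Wed evening→Santos, Thu morning→Johansson+Osei, Thu afternoon→Ekwueme+Johansson, Thu evening→Beaumont+Osei.
Loads: Santos 2/2, Ueda 2/2, Wu 1/2, Ekwueme 2/2, Johansson 2/2, Beaumont 2/2, Osei 2/3 — all within limits.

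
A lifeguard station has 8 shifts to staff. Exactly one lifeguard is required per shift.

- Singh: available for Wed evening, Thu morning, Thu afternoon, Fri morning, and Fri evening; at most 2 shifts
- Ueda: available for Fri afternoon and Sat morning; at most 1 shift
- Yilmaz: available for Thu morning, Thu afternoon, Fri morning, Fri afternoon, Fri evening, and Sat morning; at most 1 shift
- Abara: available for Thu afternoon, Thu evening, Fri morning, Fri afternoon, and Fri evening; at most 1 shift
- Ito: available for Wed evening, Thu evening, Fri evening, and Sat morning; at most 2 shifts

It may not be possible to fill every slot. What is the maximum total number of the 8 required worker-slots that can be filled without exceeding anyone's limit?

Total capacity across all lifeguards is 2+1+1+1+2 = 7, and 8 slots are needed, so at most 7 can be filled.
An assignment achieving 7: Wed evening→Singh, Thu morning→Singh, Thu afternoon→Yilmaz, Thu evening→Abara, Fri afternoon→Ueda, Fri evening→Ito, Sat morning→Ito.
Loads: Singh 2/2, Ueda 1/1, Yilmaz 1/1, Abara 1/1, Ito 2/2.

7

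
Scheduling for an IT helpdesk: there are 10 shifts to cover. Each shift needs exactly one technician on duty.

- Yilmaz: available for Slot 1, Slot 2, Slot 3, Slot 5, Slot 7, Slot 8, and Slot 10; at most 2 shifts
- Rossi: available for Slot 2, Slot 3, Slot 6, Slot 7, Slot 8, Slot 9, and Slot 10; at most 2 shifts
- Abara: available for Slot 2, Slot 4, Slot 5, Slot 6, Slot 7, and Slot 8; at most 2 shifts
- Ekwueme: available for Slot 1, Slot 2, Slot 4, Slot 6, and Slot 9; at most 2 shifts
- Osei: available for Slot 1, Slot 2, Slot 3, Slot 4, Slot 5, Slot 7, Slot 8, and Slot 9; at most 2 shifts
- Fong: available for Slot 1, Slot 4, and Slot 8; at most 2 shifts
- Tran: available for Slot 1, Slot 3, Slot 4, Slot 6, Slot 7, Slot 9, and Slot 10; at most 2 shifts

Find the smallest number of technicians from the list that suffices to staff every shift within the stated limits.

10 slots to fill and no one can take more than 2, so at least ⌈10/2⌉ = 5 technicians are needed.
Yilmaz, Rossi, Abara, Ekwueme, and Osei alone can cover everything: Slot 1→Yilmaz, Slot 2→Ekwueme, Slot 3→Rossi, Slot 4→Abara, Slot 5→Abara, Slot 6→Rossi, Slot 7→Osei, Slot 8→Osei, Slot 9→Ekwueme, Slot 10→Yilmaz.

5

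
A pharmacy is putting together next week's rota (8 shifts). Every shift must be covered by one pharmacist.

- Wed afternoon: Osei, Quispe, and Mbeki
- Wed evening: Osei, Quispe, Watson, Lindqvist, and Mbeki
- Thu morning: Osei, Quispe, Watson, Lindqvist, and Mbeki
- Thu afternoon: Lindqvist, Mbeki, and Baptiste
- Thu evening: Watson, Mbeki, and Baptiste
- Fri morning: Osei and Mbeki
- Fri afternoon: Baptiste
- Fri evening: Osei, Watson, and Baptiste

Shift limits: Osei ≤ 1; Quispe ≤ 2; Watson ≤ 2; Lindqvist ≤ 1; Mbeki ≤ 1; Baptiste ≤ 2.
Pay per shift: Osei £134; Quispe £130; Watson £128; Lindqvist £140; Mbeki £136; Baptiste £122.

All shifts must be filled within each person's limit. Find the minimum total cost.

Fri afternoon can only be covered by Baptiste, so that assignment is forced.
Picking the cheapest available pharmacist for each shift independently would cost £1008, but that ignores the shift limits.
An optimal schedule: Wed afternoon→Quispe, Wed evening→Quispe, Thu morning→Mbeki, Thu afternoon→Baptiste, Thu evening→Watson, Fri morning→Osei, Fri afternoon→Baptiste, Fri evening→Watson.
Total: 130 + 130 + 136 + 122 + 128 + 134 + 122 + 128 = £1030.

£1030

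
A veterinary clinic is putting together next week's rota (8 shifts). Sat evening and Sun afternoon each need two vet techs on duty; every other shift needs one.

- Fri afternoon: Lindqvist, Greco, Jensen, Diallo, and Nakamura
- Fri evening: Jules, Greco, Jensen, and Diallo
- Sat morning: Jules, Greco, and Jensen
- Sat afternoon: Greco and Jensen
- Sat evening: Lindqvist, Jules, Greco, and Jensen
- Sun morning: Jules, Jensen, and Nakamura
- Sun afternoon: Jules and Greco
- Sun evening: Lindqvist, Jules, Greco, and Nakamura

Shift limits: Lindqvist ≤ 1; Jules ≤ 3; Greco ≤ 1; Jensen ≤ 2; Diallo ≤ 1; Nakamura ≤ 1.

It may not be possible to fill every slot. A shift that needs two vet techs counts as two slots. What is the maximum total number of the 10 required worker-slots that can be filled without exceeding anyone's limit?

9

Total capacity across all vet techs is 1+3+1+2+1+1 = 9, and 10 slots are needed, so at most 9 can be filled.
An assignment achieving 9: Fri afternoon→Diallo, Fri evening→Jensen, Sat morning→Jules, Sat afternoon→Greco, Sat evening→Lindqvist+Jensen, Sun morning→Jules, Sun afternoon→Jules, Sun evening→Nakamura.
Loads: Lindqvist 1/1, Jules 3/3, Greco 1/1, Jensen 2/2, Diallo 1/1, Nakamura 1/1.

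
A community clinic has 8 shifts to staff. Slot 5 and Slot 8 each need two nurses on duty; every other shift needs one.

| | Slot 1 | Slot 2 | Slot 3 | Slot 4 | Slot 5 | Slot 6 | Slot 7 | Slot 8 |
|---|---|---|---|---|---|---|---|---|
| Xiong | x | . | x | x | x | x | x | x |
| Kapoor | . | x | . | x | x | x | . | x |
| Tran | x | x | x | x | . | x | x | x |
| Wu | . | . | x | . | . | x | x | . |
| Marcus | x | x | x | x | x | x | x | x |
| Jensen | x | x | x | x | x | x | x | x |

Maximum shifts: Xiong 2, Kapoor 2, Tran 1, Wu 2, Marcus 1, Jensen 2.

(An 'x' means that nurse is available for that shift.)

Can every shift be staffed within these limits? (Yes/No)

Yes

One valid schedule: Slot 1→Xiong, Slot 2→Kapoor, Slot 3→Xiong, Slot 4→Kapoor, Slot 5→Marcus+Jensen, Slot 6→Wu, Slot 7→Wu, Slot 8→Tran+Jensen.
Loads: Xiong 2/2, Kapoor 2/2, Tran 1/1, Wu 2/2, Marcus 1/1, Jensen 2/2 — all within limits.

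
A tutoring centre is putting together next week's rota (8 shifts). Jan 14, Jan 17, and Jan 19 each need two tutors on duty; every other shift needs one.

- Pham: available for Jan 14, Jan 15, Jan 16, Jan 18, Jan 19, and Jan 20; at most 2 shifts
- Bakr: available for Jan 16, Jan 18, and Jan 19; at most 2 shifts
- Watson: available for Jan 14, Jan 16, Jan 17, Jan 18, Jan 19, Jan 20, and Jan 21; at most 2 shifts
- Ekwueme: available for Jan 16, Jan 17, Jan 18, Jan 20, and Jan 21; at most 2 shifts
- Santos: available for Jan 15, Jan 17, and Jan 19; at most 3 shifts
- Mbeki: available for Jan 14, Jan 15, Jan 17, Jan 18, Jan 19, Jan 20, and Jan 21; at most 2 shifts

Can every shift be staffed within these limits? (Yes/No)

Yes

One valid schedule: Jan 14→Pham+Watson, Jan 15→Pham, Jan 16→Bakr, Jan 17→Ekwueme+Santos, Jan 18→Bakr, Jan 19→Santos+Mbeki, Jan 20→Ekwueme, Jan 21→Watson.
Loads: Pham 2/2, Bakr 2/2, Watson 2/2, Ekwueme 2/2, Santos 2/3, Mbeki 1/2 — all within limits.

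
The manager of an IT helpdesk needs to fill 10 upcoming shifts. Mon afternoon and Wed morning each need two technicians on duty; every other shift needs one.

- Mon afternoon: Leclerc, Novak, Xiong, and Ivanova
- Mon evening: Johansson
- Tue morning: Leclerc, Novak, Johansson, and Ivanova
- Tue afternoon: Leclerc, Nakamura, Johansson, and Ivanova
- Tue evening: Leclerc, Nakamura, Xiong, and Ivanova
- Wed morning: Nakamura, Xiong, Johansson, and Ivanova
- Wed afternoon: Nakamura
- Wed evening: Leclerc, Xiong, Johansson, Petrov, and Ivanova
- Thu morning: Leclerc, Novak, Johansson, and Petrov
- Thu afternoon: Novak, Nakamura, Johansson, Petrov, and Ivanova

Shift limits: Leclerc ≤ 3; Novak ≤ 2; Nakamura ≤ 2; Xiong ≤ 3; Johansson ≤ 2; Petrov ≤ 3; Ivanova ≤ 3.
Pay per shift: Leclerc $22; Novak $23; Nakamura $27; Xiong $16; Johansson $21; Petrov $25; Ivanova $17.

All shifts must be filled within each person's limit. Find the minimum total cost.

Mon evening can only be covered by Johansson, so that assignment is forced.
Wed afternoon can only be covered by Nakamura, so that assignment is forced.
Picking the cheapest available technician for each shift independently would cost $218, but that ignores the shift limits.
An optimal schedule: Mon afternoon→Xiong+Leclerc, Mon evening→Johansson, Tue morning→Ivanova, Tue afternoon→Ivanova, Tue evening→Xiong, Wed morning→Xiong+Johansson, Wed afternoon→Nakamura, Wed evening→Leclerc, Thu morning→Leclerc, Thu afternoon→Ivanova.
Total: 16 + 22 + 21 + 17 + 17 + 16 + 16 + 21 + 27 + 22 + 22 + 17 = $234.

$234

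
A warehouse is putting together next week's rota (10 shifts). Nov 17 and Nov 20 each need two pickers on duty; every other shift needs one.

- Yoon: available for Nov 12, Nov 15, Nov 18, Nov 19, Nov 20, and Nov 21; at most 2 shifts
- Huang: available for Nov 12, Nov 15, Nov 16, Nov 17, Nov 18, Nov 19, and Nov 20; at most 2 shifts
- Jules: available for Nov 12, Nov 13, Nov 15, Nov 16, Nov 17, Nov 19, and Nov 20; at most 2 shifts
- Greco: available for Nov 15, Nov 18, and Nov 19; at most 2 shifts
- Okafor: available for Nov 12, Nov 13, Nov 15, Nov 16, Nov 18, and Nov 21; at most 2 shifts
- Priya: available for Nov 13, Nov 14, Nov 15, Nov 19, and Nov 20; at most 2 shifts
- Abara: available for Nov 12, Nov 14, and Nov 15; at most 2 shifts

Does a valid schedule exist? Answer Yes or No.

Nov 17 can only be covered by Huang and Jules, so that assignment is forced.
One valid schedule: Nov 12→Okafor, Nov 13→Jules, Nov 14→Priya, Nov 15→Okafor, Nov 16→Huang, Nov 17→Huang+Jules, Nov 18→Greco, Nov 19→Greco, Nov 20→Yoon+Priya, Nov 21→Yoon.
Loads: Yoon 2/2, Huang 2/2, Jules 2/2, Greco 2/2, Okafor 2/2, Priya 2/2, Abara 0/2 — all within limits.

Yes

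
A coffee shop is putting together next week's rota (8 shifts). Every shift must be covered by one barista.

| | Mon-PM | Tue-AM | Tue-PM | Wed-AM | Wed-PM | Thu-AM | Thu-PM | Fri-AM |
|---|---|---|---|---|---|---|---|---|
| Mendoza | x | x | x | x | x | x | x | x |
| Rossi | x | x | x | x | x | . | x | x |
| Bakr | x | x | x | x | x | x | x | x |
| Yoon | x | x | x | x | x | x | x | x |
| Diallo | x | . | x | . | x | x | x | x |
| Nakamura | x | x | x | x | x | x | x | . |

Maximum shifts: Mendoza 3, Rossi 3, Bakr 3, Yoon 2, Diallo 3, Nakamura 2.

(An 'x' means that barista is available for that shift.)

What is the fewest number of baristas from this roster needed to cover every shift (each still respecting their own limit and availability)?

8 slots to fill and no one can take more than 3, so at least ⌈8/3⌉ = 3 baristas are needed.
Mendoza, Rossi, and Bakr alone can cover everything: Mon-PM→Mendoza, Tue-AM→Mendoza, Tue-PM→Rossi, Wed-AM→Rossi, Wed-PM→Rossi, Thu-AM→Mendoza, Thu-PM→Bakr, Fri-AM→Bakr.

3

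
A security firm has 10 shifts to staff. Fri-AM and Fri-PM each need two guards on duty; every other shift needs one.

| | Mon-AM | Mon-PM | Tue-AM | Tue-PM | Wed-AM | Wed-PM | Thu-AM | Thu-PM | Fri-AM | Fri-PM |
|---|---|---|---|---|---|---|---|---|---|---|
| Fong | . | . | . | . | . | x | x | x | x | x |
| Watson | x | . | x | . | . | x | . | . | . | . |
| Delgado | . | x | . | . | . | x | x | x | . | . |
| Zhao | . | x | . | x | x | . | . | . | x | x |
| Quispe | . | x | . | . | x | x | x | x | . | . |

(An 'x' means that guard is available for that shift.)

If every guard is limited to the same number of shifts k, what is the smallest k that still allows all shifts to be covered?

3

With 5 guards and 12 worker-slots to fill, someone must work at least ⌈12/5⌉ = 3 shifts, so k ≥ 3.
k = 3 works: Mon-AM→Watson, Mon-PM→Delgado, Tue-AM→Watson, Tue-PM→Zhao, Wed-AM→Quispe, Wed-PM→Watson, Thu-AM→Fong, Thu-PM→Delgado, Fri-AM→Fong+Zhao, Fri-PM→Fong+Zhao.
Loads: Fong 3, Watson 3, Delgado 2, Zhao 3, Quispe 1 — all ≤ 3.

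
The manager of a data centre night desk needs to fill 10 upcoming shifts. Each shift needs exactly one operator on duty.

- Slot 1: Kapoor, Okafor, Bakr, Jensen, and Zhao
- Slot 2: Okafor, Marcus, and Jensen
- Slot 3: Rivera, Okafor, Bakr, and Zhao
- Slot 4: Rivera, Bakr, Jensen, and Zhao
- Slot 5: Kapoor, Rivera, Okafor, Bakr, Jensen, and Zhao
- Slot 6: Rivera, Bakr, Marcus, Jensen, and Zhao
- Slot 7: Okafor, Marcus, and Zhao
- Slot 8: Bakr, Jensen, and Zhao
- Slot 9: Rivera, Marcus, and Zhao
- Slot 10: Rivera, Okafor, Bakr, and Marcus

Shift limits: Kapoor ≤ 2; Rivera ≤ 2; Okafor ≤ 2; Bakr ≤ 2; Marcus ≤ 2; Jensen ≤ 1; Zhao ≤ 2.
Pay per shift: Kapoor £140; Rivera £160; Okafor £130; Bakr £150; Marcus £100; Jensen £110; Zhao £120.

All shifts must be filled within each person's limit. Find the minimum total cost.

Picking the cheapest available operator for each shift independently would cost £1060, but that ignores the shift limits.
An optimal schedule: Slot 1→Kapoor, Slot 2→Marcus, Slot 3→Okafor, Slot 4→Zhao, Slot 5→Kapoor, Slot 6→Bakr, Slot 7→Marcus, Slot 8→Jensen, Slot 9→Zhao, Slot 10→Okafor.
Total: 140 + 100 + 130 + 120 + 140 + 150 + 100 + 110 + 120 + 130 = £1240.

£1240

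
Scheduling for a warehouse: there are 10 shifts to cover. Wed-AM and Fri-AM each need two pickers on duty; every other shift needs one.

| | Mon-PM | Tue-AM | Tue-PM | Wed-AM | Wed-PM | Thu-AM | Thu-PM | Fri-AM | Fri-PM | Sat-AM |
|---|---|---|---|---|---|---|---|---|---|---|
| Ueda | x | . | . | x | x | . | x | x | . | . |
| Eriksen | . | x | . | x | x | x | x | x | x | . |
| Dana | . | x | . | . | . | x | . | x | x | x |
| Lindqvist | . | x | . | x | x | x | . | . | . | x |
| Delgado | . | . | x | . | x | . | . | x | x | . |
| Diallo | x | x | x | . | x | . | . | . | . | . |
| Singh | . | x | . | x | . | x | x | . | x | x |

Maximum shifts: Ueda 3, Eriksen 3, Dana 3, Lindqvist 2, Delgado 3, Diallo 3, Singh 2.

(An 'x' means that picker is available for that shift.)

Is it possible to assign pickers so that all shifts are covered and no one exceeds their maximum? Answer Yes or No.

One valid schedule: Mon-PM→Ueda, Tue-AM→Eriksen, Tue-PM→Delgado, Wed-AM→Lindqvist+Singh, Wed-PM→Ueda, Thu-AM→Eriksen, Thu-PM→Ueda, Fri-AM→Dana+Delgado, Fri-PM→Eriksen, Sat-AM→Dana.
Loads: Ueda 3/3, Eriksen 3/3, Dana 2/3, Lindqvist 1/2, Delgado 2/3, Diallo 0/3, Singh 1/2 — all within limits.

Yes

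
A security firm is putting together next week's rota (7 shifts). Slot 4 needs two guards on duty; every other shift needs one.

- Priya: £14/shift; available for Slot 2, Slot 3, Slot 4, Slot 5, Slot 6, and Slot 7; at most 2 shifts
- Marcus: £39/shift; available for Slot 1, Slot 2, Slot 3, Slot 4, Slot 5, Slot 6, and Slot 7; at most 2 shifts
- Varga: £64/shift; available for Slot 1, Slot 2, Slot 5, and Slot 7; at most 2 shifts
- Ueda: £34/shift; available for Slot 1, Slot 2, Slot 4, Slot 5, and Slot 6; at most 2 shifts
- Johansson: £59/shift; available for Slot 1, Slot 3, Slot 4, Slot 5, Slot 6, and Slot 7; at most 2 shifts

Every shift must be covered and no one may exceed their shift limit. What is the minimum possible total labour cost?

£292

Picking the cheapest available guard for each shift independently would cost £152, but that ignores the shift limits.
An optimal schedule: Slot 1→Ueda, Slot 2→Priya, Slot 3→Priya, Slot 4→Marcus+Johansson, Slot 5→Johansson, Slot 6→Ueda, Slot 7→Marcus.
Total: 34 + 14 + 14 + 39 + 59 + 59 + 34 + 39 = £292.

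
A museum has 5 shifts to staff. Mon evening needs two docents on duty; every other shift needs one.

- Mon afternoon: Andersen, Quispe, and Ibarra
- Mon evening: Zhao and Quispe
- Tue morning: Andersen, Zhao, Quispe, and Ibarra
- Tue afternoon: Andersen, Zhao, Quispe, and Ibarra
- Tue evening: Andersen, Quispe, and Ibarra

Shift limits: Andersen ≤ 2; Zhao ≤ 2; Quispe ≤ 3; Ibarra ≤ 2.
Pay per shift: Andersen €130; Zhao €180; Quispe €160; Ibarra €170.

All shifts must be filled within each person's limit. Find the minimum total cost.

Mon evening can only be covered by Zhao and Quispe, so that assignment is forced.
Picking the cheapest available docent for each shift independently would cost €860, but that ignores the shift limits.
An optimal schedule: Mon afternoon→Andersen, Mon evening→Quispe+Zhao, Tue morning→Quispe, Tue afternoon→Quispe, Tue evening→Andersen.
Total: 130 + 160 + 180 + 160 + 160 + 130 = €920.

€920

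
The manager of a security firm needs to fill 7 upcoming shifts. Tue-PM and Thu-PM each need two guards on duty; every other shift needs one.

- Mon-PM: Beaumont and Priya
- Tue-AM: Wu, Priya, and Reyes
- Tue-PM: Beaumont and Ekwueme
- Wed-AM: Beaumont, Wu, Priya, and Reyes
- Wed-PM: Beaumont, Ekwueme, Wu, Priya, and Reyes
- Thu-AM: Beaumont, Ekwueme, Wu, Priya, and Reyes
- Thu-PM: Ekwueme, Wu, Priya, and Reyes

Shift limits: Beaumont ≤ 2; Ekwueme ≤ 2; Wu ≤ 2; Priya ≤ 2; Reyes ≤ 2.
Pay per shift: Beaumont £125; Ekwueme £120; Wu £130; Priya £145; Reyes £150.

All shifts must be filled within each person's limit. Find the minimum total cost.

£1190

Tue-PM can only be covered by Beaumont and Ekwueme, so that assignment is forced.
Picking the cheapest available guard for each shift independently would cost £1115, but that ignores the shift limits.
An optimal schedule: Mon-PM→Beaumont, Tue-AM→Wu, Tue-PM→Beaumont+Ekwueme, Wed-AM→Wu, Wed-PM→Ekwueme, Thu-AM→Priya, Thu-PM→Priya+Reyes.
Total: 125 + 130 + 125 + 120 + 130 + 120 + 145 + 145 + 150 = £1190.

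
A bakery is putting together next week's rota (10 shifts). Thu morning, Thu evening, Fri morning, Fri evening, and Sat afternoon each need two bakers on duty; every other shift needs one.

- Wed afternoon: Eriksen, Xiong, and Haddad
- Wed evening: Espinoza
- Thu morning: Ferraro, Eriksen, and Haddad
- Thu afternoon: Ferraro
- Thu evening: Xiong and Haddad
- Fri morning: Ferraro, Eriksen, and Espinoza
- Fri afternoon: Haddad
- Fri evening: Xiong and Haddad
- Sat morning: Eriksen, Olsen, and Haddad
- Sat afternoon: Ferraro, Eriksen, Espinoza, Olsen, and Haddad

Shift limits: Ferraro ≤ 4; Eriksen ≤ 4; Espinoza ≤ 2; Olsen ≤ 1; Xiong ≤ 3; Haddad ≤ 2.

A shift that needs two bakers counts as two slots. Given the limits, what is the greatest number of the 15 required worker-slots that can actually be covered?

14

Total capacity across all bakers is 4+4+2+1+3+2 = 16, and 15 slots are needed, so at most 15 can be filled.
Shifts {Thu evening, Fri afternoon, Fri evening} need 5 slots but only Xiong and Haddad are available for them, supplying at most 4 — so at least 1 slot must go unfilled.
An assignment achieving 14: Wed afternoon→Eriksen, Wed evening→Espinoza, Thu morning→Ferraro+Eriksen, Thu afternoon→Ferraro, Thu evening→Xiong+Haddad, Fri morning→Ferraro+Eriksen, Fri afternoon→Haddad, Fri evening→Xiong, Sat morning→Eriksen, Sat afternoon→Ferraro+Espinoza.
Loads: Ferraro 4/4, Eriksen 4/4, Espinoza 2/2, Olsen 0/1, Xiong 2/3, Haddad 2/2.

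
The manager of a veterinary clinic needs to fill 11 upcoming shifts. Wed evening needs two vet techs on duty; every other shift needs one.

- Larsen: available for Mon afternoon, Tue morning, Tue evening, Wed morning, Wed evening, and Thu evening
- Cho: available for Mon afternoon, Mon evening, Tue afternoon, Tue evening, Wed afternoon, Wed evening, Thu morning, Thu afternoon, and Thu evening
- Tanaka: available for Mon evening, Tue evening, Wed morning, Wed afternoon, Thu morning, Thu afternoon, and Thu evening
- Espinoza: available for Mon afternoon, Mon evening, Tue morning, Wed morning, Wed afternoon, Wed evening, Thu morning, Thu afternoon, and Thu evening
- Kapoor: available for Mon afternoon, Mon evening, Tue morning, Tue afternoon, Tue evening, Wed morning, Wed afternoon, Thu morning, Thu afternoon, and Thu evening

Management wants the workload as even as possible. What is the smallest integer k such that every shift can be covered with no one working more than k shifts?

3

With 5 vet techs and 12 worker-slots to fill, someone must work at least ⌈12/5⌉ = 3 shifts, so k ≥ 3.
k = 3 works: Mon afternoon→Larsen, Mon evening→Cho, Tue morning→Larsen, Tue afternoon→Cho, Tue evening→Tanaka, Wed morning→Tanaka, Wed afternoon→Tanaka, Wed evening→Larsen+Cho, Thu morning→Espinoza, Thu afternoon→Espinoza, Thu evening→Espinoza.
Loads: Larsen 3, Cho 3, Tanaka 3, Espinoza 3, Kapoor 0 — all ≤ 3.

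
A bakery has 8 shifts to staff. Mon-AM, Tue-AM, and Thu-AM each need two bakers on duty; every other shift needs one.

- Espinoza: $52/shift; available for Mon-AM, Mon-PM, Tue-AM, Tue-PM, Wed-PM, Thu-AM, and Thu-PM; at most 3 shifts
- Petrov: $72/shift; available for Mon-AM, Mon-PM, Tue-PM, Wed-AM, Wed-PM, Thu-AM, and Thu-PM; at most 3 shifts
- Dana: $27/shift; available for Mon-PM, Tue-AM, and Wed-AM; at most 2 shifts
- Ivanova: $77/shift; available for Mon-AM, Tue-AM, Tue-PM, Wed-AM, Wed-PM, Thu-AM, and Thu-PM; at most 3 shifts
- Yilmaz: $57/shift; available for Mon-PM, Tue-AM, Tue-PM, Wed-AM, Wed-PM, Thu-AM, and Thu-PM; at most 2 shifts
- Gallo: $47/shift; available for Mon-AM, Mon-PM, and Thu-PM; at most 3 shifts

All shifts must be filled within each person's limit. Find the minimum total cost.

$537

Picking the cheapest available baker for each shift independently would cost $492, but that ignores the shift limits.
An optimal schedule: Mon-AM→Gallo+Espinoza, Mon-PM→Gallo, Tue-AM→Dana+Yilmaz, Tue-PM→Espinoza, Wed-AM→Dana, Wed-PM→Espinoza, Thu-AM→Yilmaz+Petrov, Thu-PM→Gallo.
Total: 47 + 52 + 47 + 27 + 57 + 52 + 27 + 52 + 57 + 72 + 47 = $537.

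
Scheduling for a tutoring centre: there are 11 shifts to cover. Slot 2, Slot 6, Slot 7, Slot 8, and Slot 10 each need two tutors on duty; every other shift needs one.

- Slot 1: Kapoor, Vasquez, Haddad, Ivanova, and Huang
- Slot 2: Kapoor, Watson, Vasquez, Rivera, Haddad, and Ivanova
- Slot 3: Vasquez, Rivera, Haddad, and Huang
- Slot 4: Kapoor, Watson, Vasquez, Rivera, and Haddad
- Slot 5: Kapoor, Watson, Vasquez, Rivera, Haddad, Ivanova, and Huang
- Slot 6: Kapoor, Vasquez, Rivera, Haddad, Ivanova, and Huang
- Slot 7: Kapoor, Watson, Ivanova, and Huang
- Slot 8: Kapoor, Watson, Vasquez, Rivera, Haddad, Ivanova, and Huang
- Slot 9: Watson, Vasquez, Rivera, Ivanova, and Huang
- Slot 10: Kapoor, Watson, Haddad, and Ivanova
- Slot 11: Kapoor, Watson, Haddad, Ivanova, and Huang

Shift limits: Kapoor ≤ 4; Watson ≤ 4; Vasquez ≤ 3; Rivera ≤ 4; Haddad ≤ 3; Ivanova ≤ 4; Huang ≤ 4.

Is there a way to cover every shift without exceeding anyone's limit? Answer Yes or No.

One valid schedule: Slot 1→Kapoor, Slot 2→Vasquez+Rivera, Slot 3→Vasquez, Slot 4→Kapoor, Slot 5→Watson, Slot 6→Vasquez+Rivera, Slot 7→Kapoor+Watson, Slot 8→Rivera+Haddad, Slot 9→Watson, Slot 10→Watson+Haddad, Slot 11→Kapoor.
Loads: Kapoor 4/4, Watson 4/4, Vasquez 3/3, Rivera 3/4, Haddad 2/3, Ivanova 0/4, Huang 0/4 — all within limits.

Yes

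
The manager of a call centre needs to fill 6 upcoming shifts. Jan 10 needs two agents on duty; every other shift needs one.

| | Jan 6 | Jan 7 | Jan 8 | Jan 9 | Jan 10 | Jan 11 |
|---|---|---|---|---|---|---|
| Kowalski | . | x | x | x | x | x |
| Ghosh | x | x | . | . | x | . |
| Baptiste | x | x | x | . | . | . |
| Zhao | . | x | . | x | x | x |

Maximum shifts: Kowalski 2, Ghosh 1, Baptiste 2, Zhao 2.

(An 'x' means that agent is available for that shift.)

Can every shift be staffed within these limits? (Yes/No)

One valid schedule: Jan 6→Ghosh, Jan 7→Baptiste, Jan 8→Baptiste, Jan 9→Kowalski, Jan 10→Kowalski+Zhao, Jan 11→Zhao.
Loads: Kowalski 2/2, Ghosh 1/1, Baptiste 2/2, Zhao 2/2 — all within limits.

Yes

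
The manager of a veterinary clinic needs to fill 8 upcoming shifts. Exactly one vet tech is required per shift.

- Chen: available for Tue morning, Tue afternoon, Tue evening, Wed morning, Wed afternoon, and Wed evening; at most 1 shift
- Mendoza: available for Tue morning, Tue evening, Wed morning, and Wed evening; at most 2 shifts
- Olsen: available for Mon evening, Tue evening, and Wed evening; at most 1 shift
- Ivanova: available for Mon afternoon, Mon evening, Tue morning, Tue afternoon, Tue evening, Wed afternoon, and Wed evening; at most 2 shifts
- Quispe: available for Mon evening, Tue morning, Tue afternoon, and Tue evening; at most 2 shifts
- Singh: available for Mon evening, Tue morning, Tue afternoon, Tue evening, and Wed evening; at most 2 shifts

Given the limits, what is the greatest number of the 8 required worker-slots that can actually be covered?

8

Total capacity across all vet techs is 1+2+1+2+2+2 = 10, and 8 slots are needed, so at most 8 can be filled.
An assignment achieving 8: Mon afternoon→Ivanova, Mon evening→Olsen, Tue morning→Mendoza, Tue afternoon→Quispe, Tue evening→Quispe, Wed morning→Chen, Wed afternoon→Ivanova, Wed evening→Mendoza.
Loads: Chen 1/1, Mendoza 2/2, Olsen 1/1, Ivanova 2/2, Quispe 2/2, Singh 0/2.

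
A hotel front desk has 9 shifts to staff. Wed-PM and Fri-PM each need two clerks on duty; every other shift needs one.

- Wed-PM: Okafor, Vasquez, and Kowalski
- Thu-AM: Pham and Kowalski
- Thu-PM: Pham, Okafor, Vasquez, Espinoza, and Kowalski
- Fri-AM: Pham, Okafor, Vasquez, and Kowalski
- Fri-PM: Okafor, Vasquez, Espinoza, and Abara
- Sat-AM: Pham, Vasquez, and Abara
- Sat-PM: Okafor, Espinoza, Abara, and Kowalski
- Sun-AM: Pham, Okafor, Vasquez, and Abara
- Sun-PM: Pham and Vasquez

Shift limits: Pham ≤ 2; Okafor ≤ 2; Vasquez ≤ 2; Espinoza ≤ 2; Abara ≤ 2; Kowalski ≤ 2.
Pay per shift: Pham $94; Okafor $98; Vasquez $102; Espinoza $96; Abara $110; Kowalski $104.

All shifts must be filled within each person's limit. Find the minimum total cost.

$1098

Picking the cheapest available clerk for each shift independently would cost $1054, but that ignores the shift limits.
An optimal schedule: Wed-PM→Okafor+Vasquez, Thu-AM→Pham, Thu-PM→Kowalski, Fri-AM→Kowalski, Fri-PM→Espinoza+Abara, Sat-AM→Vasquez, Sat-PM→Espinoza, Sun-AM→Okafor, Sun-PM→Pham.
Total: 98 + 102 + 94 + 104 + 104 + 96 + 110 + 102 + 96 + 98 + 94 = $1098.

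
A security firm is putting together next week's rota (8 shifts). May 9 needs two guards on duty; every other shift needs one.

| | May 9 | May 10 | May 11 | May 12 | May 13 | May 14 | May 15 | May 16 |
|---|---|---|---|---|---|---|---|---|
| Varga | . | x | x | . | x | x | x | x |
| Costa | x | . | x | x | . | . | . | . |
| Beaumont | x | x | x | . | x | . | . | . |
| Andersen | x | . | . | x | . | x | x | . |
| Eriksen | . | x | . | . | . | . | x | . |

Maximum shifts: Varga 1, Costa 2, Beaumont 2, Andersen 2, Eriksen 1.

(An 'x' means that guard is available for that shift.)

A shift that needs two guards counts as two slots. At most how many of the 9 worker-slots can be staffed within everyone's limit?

Total capacity across all guards is 1+2+2+2+1 = 8, and 9 slots are needed, so at most 8 can be filled.
An assignment achieving 8: May 9→Costa+Beaumont, May 10→Eriksen, May 12→Costa, May 13→Beaumont, May 14→Andersen, May 15→Andersen, May 16→Varga.
Loads: Varga 1/1, Costa 2/2, Beaumont 2/2, Andersen 2/2, Eriksen 1/1.

8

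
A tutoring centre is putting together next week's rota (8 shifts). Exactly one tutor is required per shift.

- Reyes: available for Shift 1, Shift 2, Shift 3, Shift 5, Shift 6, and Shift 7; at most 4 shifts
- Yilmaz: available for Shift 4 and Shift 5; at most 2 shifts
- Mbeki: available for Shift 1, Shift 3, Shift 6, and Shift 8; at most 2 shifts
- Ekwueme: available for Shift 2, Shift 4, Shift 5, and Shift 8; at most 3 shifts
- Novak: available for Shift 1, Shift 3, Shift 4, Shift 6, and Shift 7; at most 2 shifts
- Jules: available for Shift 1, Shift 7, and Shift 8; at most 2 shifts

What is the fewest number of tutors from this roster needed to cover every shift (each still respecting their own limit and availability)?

8 slots to fill and no one can take more than 4, so at least ⌈8/4⌉ = 2 tutors are needed.
Any 2 tutors together have capacity at most 4+3 = 7 < 8 slots, so 2 can never suffice.
Reyes, Yilmaz, and Mbeki alone can cover everything: Shift 1→Reyes, Shift 2→Reyes, Shift 3→Reyes, Shift 4→Yilmaz, Shift 5→Yilmaz, Shift 6→Mbeki, Shift 7→Reyes, Shift 8→Mbeki.

3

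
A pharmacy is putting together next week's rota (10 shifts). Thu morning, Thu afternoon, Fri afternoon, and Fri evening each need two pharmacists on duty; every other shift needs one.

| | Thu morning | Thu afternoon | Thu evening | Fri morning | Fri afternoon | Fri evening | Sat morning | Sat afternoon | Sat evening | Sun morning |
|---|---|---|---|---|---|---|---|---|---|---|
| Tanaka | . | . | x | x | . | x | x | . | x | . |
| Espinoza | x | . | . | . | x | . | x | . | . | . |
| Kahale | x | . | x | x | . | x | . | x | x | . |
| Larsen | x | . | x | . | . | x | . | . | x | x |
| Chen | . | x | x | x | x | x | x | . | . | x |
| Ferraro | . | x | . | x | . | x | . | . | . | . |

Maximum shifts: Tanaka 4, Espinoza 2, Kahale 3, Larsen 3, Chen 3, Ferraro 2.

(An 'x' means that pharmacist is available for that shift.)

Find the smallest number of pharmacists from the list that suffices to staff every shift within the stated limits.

14 slots to fill and no one can take more than 4, so at least ⌈14/4⌉ = 4 pharmacists are needed.
Any 4 pharmacists together have capacity at most 4+3+3+3 = 13 < 14 slots, so 4 can never suffice.
Tanaka, Espinoza, Kahale, Chen, and Ferraro alone can cover everything: Thu morning→Espinoza+Kahale, Thu afternoon→Chen+Ferraro, Thu evening→Tanaka, Fri morning→Tanaka, Fri afternoon→Espinoza+Chen, Fri evening→Kahale+Ferraro, Sat morning→Tanaka, Sat afternoon→Kahale, Sat evening→Tanaka, Sun morning→Chen.

5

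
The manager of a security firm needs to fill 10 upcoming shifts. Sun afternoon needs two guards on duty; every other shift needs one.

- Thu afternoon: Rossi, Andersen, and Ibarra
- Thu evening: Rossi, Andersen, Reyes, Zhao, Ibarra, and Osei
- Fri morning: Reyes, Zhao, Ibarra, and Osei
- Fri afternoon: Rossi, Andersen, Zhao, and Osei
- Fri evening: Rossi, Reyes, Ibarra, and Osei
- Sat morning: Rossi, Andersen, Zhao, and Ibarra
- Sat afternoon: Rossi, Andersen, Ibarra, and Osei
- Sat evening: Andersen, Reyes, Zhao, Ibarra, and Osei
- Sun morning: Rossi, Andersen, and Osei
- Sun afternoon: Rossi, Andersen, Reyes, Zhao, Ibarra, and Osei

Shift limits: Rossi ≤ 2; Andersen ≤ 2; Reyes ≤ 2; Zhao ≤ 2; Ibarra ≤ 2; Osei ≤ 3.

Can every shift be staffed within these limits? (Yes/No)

One valid schedule: Thu afternoon→Rossi, Thu evening→Zhao, Fri morning→Reyes, Fri afternoon→Andersen, Fri evening→Reyes, Sat morning→Andersen, Sat afternoon→Ibarra, Sat evening→Zhao, Sun morning→Rossi, Sun afternoon→Ibarra+Osei.
Loads: Rossi 2/2, Andersen 2/2, Reyes 2/2, Zhao 2/2, Ibarra 2/2, Osei 1/3 — all within limits.

Yes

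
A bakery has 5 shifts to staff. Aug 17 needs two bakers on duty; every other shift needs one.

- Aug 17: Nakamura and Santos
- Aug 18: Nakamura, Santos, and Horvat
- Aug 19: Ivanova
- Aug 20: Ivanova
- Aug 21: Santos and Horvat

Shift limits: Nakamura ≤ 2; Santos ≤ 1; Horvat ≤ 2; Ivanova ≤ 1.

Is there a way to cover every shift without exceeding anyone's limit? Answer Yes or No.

No

Total capacity is 6 and 6 slots are needed, so capacity alone doesn't rule it out.
Shifts {Aug 19, Aug 20} need 2 worker-slots in total, but the bakers available for any of those shifts (Ivanova) can supply at most 1 among them. So no valid schedule exists.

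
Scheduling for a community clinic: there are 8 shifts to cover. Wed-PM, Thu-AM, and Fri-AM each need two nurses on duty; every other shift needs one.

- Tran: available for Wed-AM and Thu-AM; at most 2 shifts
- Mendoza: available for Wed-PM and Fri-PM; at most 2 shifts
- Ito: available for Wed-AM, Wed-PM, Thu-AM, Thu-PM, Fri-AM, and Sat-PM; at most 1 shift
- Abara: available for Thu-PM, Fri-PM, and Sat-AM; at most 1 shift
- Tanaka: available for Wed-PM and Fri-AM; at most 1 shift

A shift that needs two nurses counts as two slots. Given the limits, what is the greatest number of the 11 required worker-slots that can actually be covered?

Total capacity across all nurses is 2+2+1+1+1 = 7, and 11 slots are needed, so at most 7 can be filled.
An assignment achieving 7: Wed-AM→Tran, Wed-PM→Mendoza, Thu-AM→Tran, Fri-AM→Tanaka, Fri-PM→Mendoza, Sat-AM→Abara, Sat-PM→Ito.
Loads: Tran 2/2, Mendoza 2/2, Ito 1/1, Abara 1/1, Tanaka 1/1.

7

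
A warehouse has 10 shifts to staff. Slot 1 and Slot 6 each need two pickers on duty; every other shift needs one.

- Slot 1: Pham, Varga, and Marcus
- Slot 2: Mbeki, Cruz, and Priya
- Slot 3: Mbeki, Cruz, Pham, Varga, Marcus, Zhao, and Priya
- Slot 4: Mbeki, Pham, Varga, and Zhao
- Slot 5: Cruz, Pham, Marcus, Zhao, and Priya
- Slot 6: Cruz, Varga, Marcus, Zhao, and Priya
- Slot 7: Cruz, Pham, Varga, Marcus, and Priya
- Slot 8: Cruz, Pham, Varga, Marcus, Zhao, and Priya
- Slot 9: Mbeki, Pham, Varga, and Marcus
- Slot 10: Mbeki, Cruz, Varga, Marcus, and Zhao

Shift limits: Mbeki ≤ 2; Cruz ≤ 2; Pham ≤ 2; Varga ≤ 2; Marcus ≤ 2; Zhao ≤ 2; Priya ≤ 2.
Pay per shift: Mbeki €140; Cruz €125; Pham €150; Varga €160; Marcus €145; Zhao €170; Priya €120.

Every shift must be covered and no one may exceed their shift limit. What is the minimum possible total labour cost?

€1680

Picking the cheapest available picker for each shift independently would cost €1545, but that ignores the shift limits.
An optimal schedule: Slot 1→Marcus+Pham, Slot 2→Priya, Slot 3→Varga, Slot 4→Mbeki, Slot 5→Priya, Slot 6→Marcus+Varga, Slot 7→Cruz, Slot 8→Pham, Slot 9→Mbeki, Slot 10→Cruz.
Total: 145 + 150 + 120 + 160 + 140 + 120 + 145 + 160 + 125 + 150 + 140 + 125 = €1680.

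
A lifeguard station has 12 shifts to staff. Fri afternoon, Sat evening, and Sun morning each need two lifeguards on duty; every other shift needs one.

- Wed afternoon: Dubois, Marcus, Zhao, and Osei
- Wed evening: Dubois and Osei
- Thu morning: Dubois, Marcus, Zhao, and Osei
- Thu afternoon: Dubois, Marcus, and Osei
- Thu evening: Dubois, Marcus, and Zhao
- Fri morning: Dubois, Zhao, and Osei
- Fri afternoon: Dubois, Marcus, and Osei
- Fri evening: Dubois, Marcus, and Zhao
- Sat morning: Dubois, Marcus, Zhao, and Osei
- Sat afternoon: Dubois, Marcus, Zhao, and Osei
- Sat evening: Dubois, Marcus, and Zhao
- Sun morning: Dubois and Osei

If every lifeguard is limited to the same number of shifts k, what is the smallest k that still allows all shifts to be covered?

With 4 lifeguards and 15 worker-slots to fill, someone must work at least ⌈15/4⌉ = 4 shifts, so k ≥ 4.
k = 4 works: Wed afternoon→Marcus, Wed evening→Dubois, Thu morning→Zhao, Thu afternoon→Dubois, Thu evening→Dubois, Fri morning→Zhao, Fri afternoon→Marcus+Osei, Fri evening→Marcus, Sat morning→Zhao, Sat afternoon→Osei, Sat evening→Marcus+Zhao, Sun morning→Dubois+Osei.
Loads: Dubois 4, Marcus 4, Zhao 4, Osei 3 — all ≤ 4.

4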